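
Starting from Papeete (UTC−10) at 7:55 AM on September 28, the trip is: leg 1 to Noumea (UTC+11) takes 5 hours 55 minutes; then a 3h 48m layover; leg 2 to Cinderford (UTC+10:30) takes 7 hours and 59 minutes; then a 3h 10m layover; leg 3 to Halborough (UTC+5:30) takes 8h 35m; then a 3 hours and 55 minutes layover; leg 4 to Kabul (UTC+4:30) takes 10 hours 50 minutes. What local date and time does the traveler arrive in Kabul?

6:37 PM on September 30

Convert departure to UTC: 7:55 AM + 10:00 = 5:55 PM UTC on Sep 28.
Add 5 hours and 55 minutes leg 1 → 11:50 PM UTC.
Add 3 hours and 48 minutes layover in Noumea → 3:38 AM UTC (Sep 29).
Add 7 hours 59 minutes leg 2 → 11:37 AM UTC.
Add 3 hours and 10 minutes layover in Cinderford → 2:47 PM UTC.
Add 8 hours and 35 minutes leg 3 → 11:22 PM UTC.
Add 3 hours 55 minutes layover in Halborough → 3:17 AM UTC (Sep 30).
Add 10 hours and 50 minutes leg 4 → 2:07 PM UTC.
Kabul is UTC+4:30, so local arrival = 2:07 PM + 4:30 = 6:37 PM on Sep 30.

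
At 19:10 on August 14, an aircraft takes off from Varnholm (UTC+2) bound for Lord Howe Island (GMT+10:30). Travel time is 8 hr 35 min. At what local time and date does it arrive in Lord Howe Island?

12:15 on Aug 15

Lord Howe Island is 8:30 ahead of Varnholm.
After 8 hours and 35 minutes it is 03:45 (Aug 15) in Varnholm.
Shift by the zone difference: 03:45 + 8:30 = 12:15 on Aug 15 in Lord Howe Island.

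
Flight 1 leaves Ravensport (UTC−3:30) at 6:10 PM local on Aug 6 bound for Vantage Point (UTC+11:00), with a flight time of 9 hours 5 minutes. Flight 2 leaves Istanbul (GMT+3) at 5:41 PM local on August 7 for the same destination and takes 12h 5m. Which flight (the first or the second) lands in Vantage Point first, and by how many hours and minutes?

the first, by 20 hours 1 minute

Flight 1 in UTC: 6:10 PM + 3:30 = 9:40 PM on Aug 6.
+9 hours 5 minutes → arrive 6:45 AM UTC on Aug 7.
Flight 2 in UTC: 5:41 PM − 3:00 = 2:41 PM on Aug 7.
+12 hours 5 minutes → arrive 2:46 AM UTC on Aug 8.
Flight 1 lands earlier by 20 hours 1 minute.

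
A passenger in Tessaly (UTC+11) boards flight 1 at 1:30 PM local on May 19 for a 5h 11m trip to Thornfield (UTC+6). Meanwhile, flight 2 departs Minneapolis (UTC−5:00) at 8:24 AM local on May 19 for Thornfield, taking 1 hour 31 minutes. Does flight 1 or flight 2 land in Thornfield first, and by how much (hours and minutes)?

the first, by 7 hours 14 minutes

Flight 1 in UTC: 1:30 PM − 11:00 = 2:30 AM on May 19.
+5 hours and 11 minutes → arrive 7:41 AM UTC on May 19.
Flight 2 in UTC: 8:24 AM + 5:00 = 1:24 PM on May 19.
+1 hour and 31 minutes → arrive 2:55 PM UTC on May 19.
Flight 1 lands earlier by 7 hours 14 minutes.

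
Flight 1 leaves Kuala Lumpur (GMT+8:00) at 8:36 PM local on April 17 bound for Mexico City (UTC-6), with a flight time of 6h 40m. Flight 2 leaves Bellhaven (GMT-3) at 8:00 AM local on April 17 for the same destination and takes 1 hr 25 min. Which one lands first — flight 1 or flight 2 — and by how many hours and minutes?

the second, by 6 hours 51 minutes

Flight 1 in UTC: 8:36 PM − 8:00 = 12:36 PM on Apr 17.
+6 hours and 40 minutes → arrive 7:16 PM UTC on Apr 17.
Flight 2 in UTC: 8:00 AM + 3:00 = 11:00 AM on Apr 17.
+1 hour and 25 minutes → arrive 12:25 PM UTC on Apr 17.
Flight 2 lands earlier by 6 hours 51 minutes.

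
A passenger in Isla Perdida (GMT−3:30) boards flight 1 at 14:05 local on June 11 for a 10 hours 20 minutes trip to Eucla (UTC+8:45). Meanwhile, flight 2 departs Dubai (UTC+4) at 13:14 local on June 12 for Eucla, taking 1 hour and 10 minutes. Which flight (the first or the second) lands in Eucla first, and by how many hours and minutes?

Flight 1 in UTC: 14:05 + 3:30 = 17:35 on Jun 11.
+10 hours and 20 minutes → arrive 03:55 UTC on Jun 12.
Flight 2 in UTC: 13:14 − 4:00 = 09:14 on Jun 12.
+1 hour and 10 minutes → arrive 10:24 UTC on Jun 12.
Flight 1 lands earlier by 6 hours 29 minutes.

the first, by 6 hours 29 minutes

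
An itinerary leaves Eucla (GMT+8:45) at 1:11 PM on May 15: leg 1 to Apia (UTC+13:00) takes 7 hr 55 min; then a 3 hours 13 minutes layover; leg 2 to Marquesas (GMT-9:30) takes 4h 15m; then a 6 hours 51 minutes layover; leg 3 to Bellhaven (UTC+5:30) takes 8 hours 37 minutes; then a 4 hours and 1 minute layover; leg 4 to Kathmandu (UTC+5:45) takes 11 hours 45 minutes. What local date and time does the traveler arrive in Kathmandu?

8:48 AM on May 17

Convert departure to UTC: 1:11 PM − 8:45 = 4:26 AM UTC on May 15.
Add 7 hours 55 minutes leg 1 → 12:21 PM UTC.
Add 3 hours 13 minutes layover in Apia → 3:34 PM UTC.
Add 4 hours and 15 minutes leg 2 → 7:49 PM UTC.
Add 6 hours 51 minutes layover in Marquesas → 2:40 AM UTC (May 16).
Add 8 hours 37 minutes leg 3 → 11:17 AM UTC.
Add 4 hours 1 minute layover in Bellhaven → 3:18 PM UTC.
Add 11 hours 45 minutes leg 4 → 3:03 AM UTC (May 17).
Kathmandu is UTC+5:45, so local arrival = 3:03 AM + 5:45 = 8:48 AM on May 17.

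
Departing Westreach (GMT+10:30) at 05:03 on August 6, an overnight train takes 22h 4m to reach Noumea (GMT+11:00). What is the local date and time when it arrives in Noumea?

03:37 on August 7

Convert departure to UTC: 05:03 − 10:30 = 18:33 UTC on Aug 5.
Add 22 hours 4 minutes travel time → 16:37 UTC (Aug 6).
Noumea is UTC+11:00, so local arrival = 16:37 + 11:00 = 03:37 on Aug 7.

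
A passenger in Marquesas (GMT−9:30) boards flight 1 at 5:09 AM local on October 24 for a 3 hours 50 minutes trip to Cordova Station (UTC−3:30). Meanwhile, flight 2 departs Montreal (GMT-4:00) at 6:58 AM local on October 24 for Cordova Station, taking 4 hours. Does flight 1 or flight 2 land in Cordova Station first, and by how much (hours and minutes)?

the second, by 3 hours 31 minutes

Flight 1 in UTC: 5:09 AM + 9:30 = 2:39 PM on Oct 24.
+3 hours and 50 minutes → arrive 6:29 PM UTC on Oct 24.
Flight 2 in UTC: 6:58 AM + 4:00 = 10:58 AM on Oct 24.
+4 hours → arrive 2:58 PM UTC on Oct 24.
Flight 2 lands earlier by 3 hours 31 minutes.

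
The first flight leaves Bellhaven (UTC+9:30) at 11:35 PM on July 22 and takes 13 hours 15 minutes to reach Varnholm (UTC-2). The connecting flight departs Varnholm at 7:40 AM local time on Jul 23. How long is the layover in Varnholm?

6 hours 20 minutes

Convert departure to UTC: 11:35 PM − 9:30 = 2:05 PM UTC on Jul 22.
Add 13 hours 15 minutes flight time → 3:20 AM UTC (Jul 23).
Varnholm is UTC−2:00, so local arrival = 3:20 AM − 2:00 = 1:20 AM on Jul 23.
Layover = 7:40 AM − 1:20 AM = 6 hours 20 minutes.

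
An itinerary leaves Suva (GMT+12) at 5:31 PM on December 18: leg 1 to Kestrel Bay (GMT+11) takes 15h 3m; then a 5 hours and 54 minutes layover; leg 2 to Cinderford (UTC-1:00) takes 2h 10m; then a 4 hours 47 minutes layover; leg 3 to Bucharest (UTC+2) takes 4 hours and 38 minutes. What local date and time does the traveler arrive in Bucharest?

4:03 PM on Dec 19

Convert departure to UTC: 5:31 PM − 12:00 = 5:31 AM UTC on Dec 18.
Add 15 hours and 3 minutes leg 1 → 8:34 PM UTC.
Add 5 hours 54 minutes layover in Kestrel Bay → 2:28 AM UTC (Dec 19).
Add 2 hours 10 minutes leg 2 → 4:38 AM UTC.
Add 4 hours 47 minutes layover in Cinderford → 9:25 AM UTC.
Add 4 hours 38 minutes leg 3 → 2:03 PM UTC.
Bucharest is UTC+2:00, so local arrival = 2:03 PM + 2:00 = 4:03 PM on Dec 19.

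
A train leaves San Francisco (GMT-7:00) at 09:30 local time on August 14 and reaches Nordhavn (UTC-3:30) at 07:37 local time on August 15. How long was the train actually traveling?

18 hours 37 minutes

Departure in UTC: 09:30 + 7:00 = 16:30 on Aug 14.
Arrival in UTC: 07:37 + 3:30 = 11:07 on Aug 15.
Elapsed = 11:07 − 16:30 (+1 day) = 18 hours 37 minutes.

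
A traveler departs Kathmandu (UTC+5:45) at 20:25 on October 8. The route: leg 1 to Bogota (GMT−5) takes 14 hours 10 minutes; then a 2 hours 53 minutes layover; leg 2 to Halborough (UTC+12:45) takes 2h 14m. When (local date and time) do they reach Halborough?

22:42 on October 9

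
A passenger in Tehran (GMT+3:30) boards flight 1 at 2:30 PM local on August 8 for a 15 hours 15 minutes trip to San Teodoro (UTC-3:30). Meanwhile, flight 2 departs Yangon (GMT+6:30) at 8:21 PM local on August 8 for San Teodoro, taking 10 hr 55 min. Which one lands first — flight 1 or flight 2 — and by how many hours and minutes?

the second, by 1 hour 29 minutes

Flight 1 in UTC: 2:30 PM − 3:30 = 11:00 AM on Aug 8.
+15 hours and 15 minutes → arrive 2:15 AM UTC on Aug 9.
Flight 2 in UTC: 8:21 PM − 6:30 = 1:51 PM on Aug 8.
+10 hours 55 minutes → arrive 12:46 AM UTC on Aug 9.
Flight 2 lands earlier by 1 hour 29 minutes.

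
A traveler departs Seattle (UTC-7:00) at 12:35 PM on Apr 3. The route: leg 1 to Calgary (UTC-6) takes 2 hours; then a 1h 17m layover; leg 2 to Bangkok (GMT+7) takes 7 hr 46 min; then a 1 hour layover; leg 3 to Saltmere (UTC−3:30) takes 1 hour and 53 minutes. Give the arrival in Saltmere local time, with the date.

6:01 AM on Apr 4

Convert departure to UTC: 12:35 PM + 7:00 = 7:35 PM UTC on Apr 3.
Add 2 hours leg 1 → 9:35 PM UTC.
Add 1 hour 17 minutes layover in Calgary → 10:52 PM UTC.
Add 7 hours and 46 minutes leg 2 → 6:38 AM UTC (Apr 4).
Add 1 hour layover in Bangkok → 7:38 AM UTC.
Add 1 hour and 53 minutes leg 3 → 9:31 AM UTC.
Saltmere is UTC−3:30, so local arrival = 9:31 AM − 3:30 = 6:01 AM on Apr 4.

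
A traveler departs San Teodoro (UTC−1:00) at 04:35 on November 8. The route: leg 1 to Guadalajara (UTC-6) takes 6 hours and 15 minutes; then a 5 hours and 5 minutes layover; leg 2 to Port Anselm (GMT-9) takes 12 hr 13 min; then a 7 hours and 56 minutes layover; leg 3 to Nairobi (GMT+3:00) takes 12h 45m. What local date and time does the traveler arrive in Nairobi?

04:49 on November 10

Convert departure to UTC: 04:35 + 1:00 = 05:35 UTC on Nov 8.
Add 6 hours and 15 minutes leg 1 → 11:50 UTC.
Add 5 hours 5 minutes layover in Guadalajara → 16:55 UTC.
Add 12 hours 13 minutes leg 2 → 05:08 UTC (Nov 9).
Add 7 hours 56 minutes layover in Port Anselm → 13:04 UTC.
Add 12 hours and 45 minutes leg 3 → 01:49 UTC (Nov 10).
Nairobi is UTC+3:00, so local arrival = 01:49 + 3:00 = 04:49 on Nov 10.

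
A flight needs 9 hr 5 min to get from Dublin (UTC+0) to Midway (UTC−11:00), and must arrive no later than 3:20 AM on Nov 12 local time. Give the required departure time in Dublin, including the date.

5:15 AM on Nov 12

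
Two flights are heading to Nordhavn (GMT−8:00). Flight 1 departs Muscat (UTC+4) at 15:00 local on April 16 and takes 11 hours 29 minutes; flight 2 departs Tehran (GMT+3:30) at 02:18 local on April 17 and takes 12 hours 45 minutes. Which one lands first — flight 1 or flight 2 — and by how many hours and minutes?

the first, by 13 hours 4 minutes

Flight 1 in UTC: 15:00 − 4:00 = 11:00 on Apr 16.
+11 hours 29 minutes → arrive 22:29 UTC on Apr 16.
Flight 2 in UTC: 02:18 − 3:30 = 22:48 on Apr 16.
+12 hours and 45 minutes → arrive 11:33 UTC on Apr 17.
Flight 1 lands earlier by 13 hours 4 minutes.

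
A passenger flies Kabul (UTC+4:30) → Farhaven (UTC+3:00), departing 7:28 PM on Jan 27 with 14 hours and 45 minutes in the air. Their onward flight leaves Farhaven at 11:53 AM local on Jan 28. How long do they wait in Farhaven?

3 hours 10 minutes

Convert departure to UTC: 7:28 PM − 4:30 = 2:58 PM UTC on Jan 27.
Add 14 hours and 45 minutes flight time → 5:43 AM UTC (Jan 28).
Farhaven is UTC+3:00, so local arrival = 5:43 AM + 3:00 = 8:43 AM on Jan 28.
Layover = 11:53 AM − 8:43 AM = 3 hours 10 minutes.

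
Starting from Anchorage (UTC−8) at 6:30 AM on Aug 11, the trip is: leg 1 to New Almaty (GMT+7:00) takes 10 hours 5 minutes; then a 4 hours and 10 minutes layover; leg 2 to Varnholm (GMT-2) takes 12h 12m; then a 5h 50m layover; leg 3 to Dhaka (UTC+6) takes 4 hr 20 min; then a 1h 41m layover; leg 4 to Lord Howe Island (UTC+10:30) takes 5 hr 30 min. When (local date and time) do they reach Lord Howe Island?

Convert departure to UTC: 6:30 AM + 8:00 = 2:30 PM UTC on Aug 11.
Add 10 hours 5 minutes leg 1 → 12:35 AM UTC (Aug 12).
Add 4 hours 10 minutes layover in New Almaty → 4:45 AM UTC.
Add 12 hours 12 minutes leg 2 → 4:57 PM UTC.
Add 5 hours and 50 minutes layover in Varnholm → 10:47 PM UTC.
Add 4 hours and 20 minutes leg 3 → 3:07 AM UTC (Aug 13).
Add 1 hour and 41 minutes layover in Dhaka → 4:48 AM UTC.
Add 5 hours 30 minutes leg 4 → 10:18 AM UTC.
Lord Howe Island is UTC+10:30, so local arrival = 10:18 AM + 10:30 = 8:48 PM on Aug 13.

8:48 PM on Aug 13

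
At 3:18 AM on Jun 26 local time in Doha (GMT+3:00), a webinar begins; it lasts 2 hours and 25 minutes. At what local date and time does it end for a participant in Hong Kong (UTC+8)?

10:43 AM on Jun 26

Hong Kong is 5:00 ahead of Doha.
After 2 hours 25 minutes it is 5:43 AM in Doha.
Shift by the zone difference: 5:43 AM + 5:00 = 10:43 AM on Jun 26 in Hong Kong.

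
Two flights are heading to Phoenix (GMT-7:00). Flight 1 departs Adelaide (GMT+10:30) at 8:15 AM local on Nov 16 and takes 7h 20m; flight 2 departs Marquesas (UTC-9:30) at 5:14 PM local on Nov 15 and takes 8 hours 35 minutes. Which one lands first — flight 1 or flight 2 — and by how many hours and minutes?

Flight 1 in UTC: 8:15 AM − 10:30 = 9:45 PM on Nov 15.
+7 hours 20 minutes → arrive 5:05 AM UTC on Nov 16.
Flight 2 in UTC: 5:14 PM + 9:30 = 2:44 AM on Nov 16.
+8 hours 35 minutes → arrive 11:19 AM UTC on Nov 16.
Flight 1 lands earlier by 6 hours 14 minutes.

the first, by 6 hours 14 minutes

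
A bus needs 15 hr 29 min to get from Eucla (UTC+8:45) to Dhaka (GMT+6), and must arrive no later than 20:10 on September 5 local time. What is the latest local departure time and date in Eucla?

07:26 on September 5

Target arrival in UTC: 20:10 − 6:00 = 14:10 on Sep 5.
Subtract 15 hours and 29 minutes → departure 22:41 UTC on Sep 4.
Eucla is UTC+8:45: 22:41 + 8:45 = 07:26 on Sep 5.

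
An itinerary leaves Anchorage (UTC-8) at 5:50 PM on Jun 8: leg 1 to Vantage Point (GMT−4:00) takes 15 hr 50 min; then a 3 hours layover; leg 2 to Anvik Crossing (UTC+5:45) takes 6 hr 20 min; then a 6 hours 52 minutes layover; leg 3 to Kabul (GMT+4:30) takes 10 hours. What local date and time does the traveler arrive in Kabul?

12:22 AM on Jun 11

Convert departure to UTC: 5:50 PM + 8:00 = 1:50 AM UTC on Jun 9.
Add 15 hours and 50 minutes leg 1 → 5:40 PM UTC.
Add 3 hours layover in Vantage Point → 8:40 PM UTC.
Add 6 hours 20 minutes leg 2 → 3:00 AM UTC (Jun 10).
Add 6 hours 52 minutes layover in Anvik Crossing → 9:52 AM UTC.
Add 10 hours leg 3 → 7:52 PM UTC.
Kabul is UTC+4:30, so local arrival = 7:52 PM + 4:30 = 12:22 AM on Jun 11.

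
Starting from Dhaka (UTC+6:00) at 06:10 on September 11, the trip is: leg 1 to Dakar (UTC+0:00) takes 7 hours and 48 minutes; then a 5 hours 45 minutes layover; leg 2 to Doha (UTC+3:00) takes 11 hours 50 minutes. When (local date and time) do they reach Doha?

Convert departure to UTC: 06:10 − 6:00 = 00:10 UTC on Sep 11.
Add 7 hours and 48 minutes leg 1 → 07:58 UTC.
Add 5 hours and 45 minutes layover in Dakar → 13:43 UTC.
Add 11 hours 50 minutes leg 2 → 01:33 UTC (Sep 12).
Doha is UTC+3:00, so local arrival = 01:33 + 3:00 = 04:33 on Sep 12.

04:33 on September 12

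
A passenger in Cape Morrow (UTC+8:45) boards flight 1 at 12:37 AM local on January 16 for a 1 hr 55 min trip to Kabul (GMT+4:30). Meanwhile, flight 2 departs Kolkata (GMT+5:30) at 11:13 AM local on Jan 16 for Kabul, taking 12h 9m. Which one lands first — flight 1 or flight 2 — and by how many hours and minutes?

the first, by 24 hours 5 minutes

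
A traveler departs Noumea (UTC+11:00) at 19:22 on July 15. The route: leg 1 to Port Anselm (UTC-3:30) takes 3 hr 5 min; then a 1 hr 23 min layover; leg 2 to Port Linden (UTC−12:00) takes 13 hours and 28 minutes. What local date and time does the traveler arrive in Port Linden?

14:18 on July 15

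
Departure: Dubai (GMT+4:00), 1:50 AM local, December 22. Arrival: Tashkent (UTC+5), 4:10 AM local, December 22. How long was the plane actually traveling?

Departure in UTC: 1:50 AM − 4:00 = 9:50 PM on Dec 21.
Arrival in UTC: 4:10 AM − 5:00 = 11:10 PM on Dec 21.
Elapsed = 11:10 PM − 9:50 PM = 1 hour 20 minutes.

1 hour 20 minutes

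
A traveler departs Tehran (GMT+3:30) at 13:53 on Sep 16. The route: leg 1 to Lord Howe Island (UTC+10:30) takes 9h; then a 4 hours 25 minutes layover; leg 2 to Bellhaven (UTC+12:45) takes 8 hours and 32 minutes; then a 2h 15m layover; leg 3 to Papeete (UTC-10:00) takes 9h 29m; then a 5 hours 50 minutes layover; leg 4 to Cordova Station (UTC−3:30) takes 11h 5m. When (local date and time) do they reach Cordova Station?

Convert departure to UTC: 13:53 − 3:30 = 10:23 UTC on Sep 16.
Add 9 hours leg 1 → 19:23 UTC.
Add 4 hours 25 minutes layover in Lord Howe Island → 23:48 UTC.
Add 8 hours and 32 minutes leg 2 → 08:20 UTC (Sep 17).
Add 2 hours and 15 minutes layover in Bellhaven → 10:35 UTC.
Add 9 hours and 29 minutes leg 3 → 20:04 UTC.
Add 5 hours and 50 minutes layover in Papeete → 01:54 UTC (Sep 18).
Add 11 hours 5 minutes leg 4 → 12:59 UTC.
Cordova Station is UTC−3:30, so local arrival = 12:59 − 3:30 = 09:29 on Sep 18.

09:29 on September 18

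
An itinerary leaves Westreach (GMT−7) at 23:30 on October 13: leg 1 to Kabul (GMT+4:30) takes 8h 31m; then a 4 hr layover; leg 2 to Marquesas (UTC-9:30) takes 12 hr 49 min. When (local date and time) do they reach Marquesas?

Convert departure to UTC: 23:30 + 7:00 = 06:30 UTC on Oct 14.
Add 8 hours 31 minutes leg 1 → 15:01 UTC.
Add 4 hours layover in Kabul → 19:01 UTC.
Add 12 hours 49 minutes leg 2 → 07:50 UTC (Oct 15).
Marquesas is UTC−9:30, so local arrival = 07:50 − 9:30 = 22:20 on Oct 14.

22:20 on October 14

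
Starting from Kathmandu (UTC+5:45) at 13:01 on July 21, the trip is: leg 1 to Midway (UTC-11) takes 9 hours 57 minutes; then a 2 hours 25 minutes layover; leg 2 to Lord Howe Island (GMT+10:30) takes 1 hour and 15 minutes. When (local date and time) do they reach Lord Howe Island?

Convert departure to UTC: 13:01 − 5:45 = 07:16 UTC on Jul 21.
Add 9 hours 57 minutes leg 1 → 17:13 UTC.
Add 2 hours 25 minutes layover in Midway → 19:38 UTC.
Add 1 hour 15 minutes leg 2 → 20:53 UTC.
Lord Howe Island is UTC+10:30, so local arrival = 20:53 + 10:30 = 07:23 on Jul 22.

07:23 on July 22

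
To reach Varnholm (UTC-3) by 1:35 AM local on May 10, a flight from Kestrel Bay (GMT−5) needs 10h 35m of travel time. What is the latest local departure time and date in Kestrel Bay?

1:00 PM on May 9

Target arrival in UTC: 1:35 AM + 3:00 = 4:35 AM on May 10.
Subtract 10 hours and 35 minutes → departure 6:00 PM UTC on May 9.
Kestrel Bay is UTC−5:00: 6:00 PM − 5:00 = 1:00 PM on May 9.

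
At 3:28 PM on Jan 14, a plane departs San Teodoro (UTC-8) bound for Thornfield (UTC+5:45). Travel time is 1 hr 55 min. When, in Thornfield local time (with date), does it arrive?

7:08 AM on Jan 15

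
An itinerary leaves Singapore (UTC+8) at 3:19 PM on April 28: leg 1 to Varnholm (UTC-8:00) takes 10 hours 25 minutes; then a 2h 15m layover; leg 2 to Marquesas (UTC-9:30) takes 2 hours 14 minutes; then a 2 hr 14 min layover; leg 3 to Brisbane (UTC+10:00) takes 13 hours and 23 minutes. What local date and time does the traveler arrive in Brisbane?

Convert departure to UTC: 3:19 PM − 8:00 = 7:19 AM UTC on Apr 28.
Add 10 hours and 25 minutes leg 1 → 5:44 PM UTC.
Add 2 hours and 15 minutes layover in Varnholm → 7:59 PM UTC.
Add 2 hours and 14 minutes leg 2 → 10:13 PM UTC.
Add 2 hours 14 minutes layover in Marquesas → 12:27 AM UTC (Apr 29).
Add 13 hours 23 minutes leg 3 → 1:50 PM UTC.
Brisbane is UTC+10:00, so local arrival = 1:50 PM + 10:00 = 11:50 PM on Apr 29.

11:50 PM on April 29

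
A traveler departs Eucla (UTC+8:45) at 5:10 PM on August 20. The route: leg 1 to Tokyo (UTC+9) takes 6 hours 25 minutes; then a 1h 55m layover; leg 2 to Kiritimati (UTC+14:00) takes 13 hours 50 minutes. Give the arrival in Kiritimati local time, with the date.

8:35 PM on August 21

Convert departure to UTC: 5:10 PM − 8:45 = 8:25 AM UTC on Aug 20.
Add 6 hours and 25 minutes leg 1 → 2:50 PM UTC.
Add 1 hour and 55 minutes layover in Tokyo → 4:45 PM UTC.
Add 13 hours 50 minutes leg 2 → 6:35 AM UTC (Aug 21).
Kiritimati is UTC+14:00, so local arrival = 6:35 AM + 14:00 = 8:35 PM on Aug 21.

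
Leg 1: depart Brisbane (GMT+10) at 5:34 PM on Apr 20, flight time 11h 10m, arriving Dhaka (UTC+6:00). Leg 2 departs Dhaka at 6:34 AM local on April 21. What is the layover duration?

Convert departure to UTC: 5:34 PM − 10:00 = 7:34 AM UTC on Apr 20.
Add 11 hours 10 minutes flight time → 6:44 PM UTC.
Dhaka is UTC+6:00, so local arrival = 6:44 PM + 6:00 = 12:44 AM on Apr 21.
Layover = 6:34 AM − 12:44 AM = 5 hours 50 minutes.

5 hours 50 minutes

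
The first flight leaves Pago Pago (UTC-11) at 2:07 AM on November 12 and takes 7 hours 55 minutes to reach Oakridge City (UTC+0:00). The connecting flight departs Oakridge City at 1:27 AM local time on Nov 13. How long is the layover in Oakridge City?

Convert departure to UTC: 2:07 AM + 11:00 = 1:07 PM UTC on Nov 12.
Add 7 hours 55 minutes flight time → 9:02 PM UTC.
Oakridge City is UTC+0, so local arrival is the same: 9:02 PM on Nov 12.
Layover = 1:27 AM − 9:02 PM (+1 day) = 4 hours 25 minutes.

4 hours 25 minutes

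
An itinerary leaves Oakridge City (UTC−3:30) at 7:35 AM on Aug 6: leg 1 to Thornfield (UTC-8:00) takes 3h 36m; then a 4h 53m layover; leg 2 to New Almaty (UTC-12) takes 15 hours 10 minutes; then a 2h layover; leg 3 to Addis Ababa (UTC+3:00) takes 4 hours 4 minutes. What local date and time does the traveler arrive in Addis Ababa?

7:48 PM on August 7

Convert departure to UTC: 7:35 AM + 3:30 = 11:05 AM UTC on Aug 6.
Add 3 hours and 36 minutes leg 1 → 2:41 PM UTC.
Add 4 hours and 53 minutes layover in Thornfield → 7:34 PM UTC.
Add 15 hours 10 minutes leg 2 → 10:44 AM UTC (Aug 7).
Add 2 hours layover in New Almaty → 12:44 PM UTC.
Add 4 hours 4 minutes leg 3 → 4:48 PM UTC.
Addis Ababa is UTC+3:00, so local arrival = 4:48 PM + 3:00 = 7:48 PM on Aug 7.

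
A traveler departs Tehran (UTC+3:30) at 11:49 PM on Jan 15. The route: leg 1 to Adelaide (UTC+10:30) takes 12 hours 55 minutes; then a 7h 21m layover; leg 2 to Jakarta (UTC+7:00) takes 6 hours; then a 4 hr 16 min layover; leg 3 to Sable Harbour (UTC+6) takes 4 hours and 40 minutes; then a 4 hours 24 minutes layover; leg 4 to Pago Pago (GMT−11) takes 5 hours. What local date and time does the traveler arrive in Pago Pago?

Convert departure to UTC: 11:49 PM − 3:30 = 8:19 PM UTC on Jan 15.
Add 12 hours and 55 minutes leg 1 → 9:14 AM UTC (Jan 16).
Add 7 hours and 21 minutes layover in Adelaide → 4:35 PM UTC.
Add 6 hours leg 2 → 10:35 PM UTC.
Add 4 hours and 16 minutes layover in Jakarta → 2:51 AM UTC (Jan 17).
Add 4 hours 40 minutes leg 3 → 7:31 AM UTC.
Add 4 hours 24 minutes layover in Sable Harbour → 11:55 AM UTC.
Add 5 hours leg 4 → 4:55 PM UTC.
Pago Pago is UTC−11:00, so local arrival = 4:55 PM − 11:00 = 5:55 AM on Jan 17.

5:55 AM on Jan 17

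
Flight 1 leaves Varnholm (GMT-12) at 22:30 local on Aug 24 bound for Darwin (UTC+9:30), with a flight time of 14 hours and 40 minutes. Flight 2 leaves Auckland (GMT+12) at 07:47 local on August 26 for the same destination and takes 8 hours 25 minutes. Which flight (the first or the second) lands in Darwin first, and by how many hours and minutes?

the first, by 3 hours 2 minutes

Flight 1 in UTC: 22:30 + 12:00 = 10:30 on Aug 25.
+14 hours 40 minutes → arrive 01:10 UTC on Aug 26.
Flight 2 in UTC: 07:47 − 12:00 = 19:47 on Aug 25.
+8 hours and 25 minutes → arrive 04:12 UTC on Aug 26.
Flight 1 lands earlier by 3 hours 2 minutes.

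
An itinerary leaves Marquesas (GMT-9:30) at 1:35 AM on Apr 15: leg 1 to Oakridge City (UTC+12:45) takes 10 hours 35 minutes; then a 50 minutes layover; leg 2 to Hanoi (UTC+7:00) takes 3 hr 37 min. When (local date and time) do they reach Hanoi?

9:07 AM on April 16

Convert departure to UTC: 1:35 AM + 9:30 = 11:05 AM UTC on Apr 15.
Add 10 hours and 35 minutes leg 1 → 9:40 PM UTC.
Add 50 minutes layover in Oakridge City → 10:30 PM UTC.
Add 3 hours 37 minutes leg 2 → 2:07 AM UTC (Apr 16).
Hanoi is UTC+7:00, so local arrival = 2:07 AM + 7:00 = 9:07 AM on Apr 16.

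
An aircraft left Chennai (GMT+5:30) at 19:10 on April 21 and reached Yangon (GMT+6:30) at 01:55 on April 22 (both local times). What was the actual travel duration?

5 hours 45 minutes

Departure in UTC: 19:10 − 5:30 = 13:40 on Apr 21.
Arrival in UTC: 01:55 − 6:30 = 19:25 on Apr 21.
Elapsed = 19:25 − 13:40 = 5 hours 45 minutes.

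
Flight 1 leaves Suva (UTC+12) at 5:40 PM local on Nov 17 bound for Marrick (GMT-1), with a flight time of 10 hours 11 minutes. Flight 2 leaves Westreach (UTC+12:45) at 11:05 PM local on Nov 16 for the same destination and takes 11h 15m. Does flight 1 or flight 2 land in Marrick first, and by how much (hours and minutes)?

the second, by 18 hours 16 minutes

Flight 1 in UTC: 5:40 PM − 12:00 = 5:40 AM on Nov 17.
+10 hours and 11 minutes → arrive 3:51 PM UTC on Nov 17.
Flight 2 in UTC: 11:05 PM − 12:45 = 10:20 AM on Nov 16.
+11 hours 15 minutes → arrive 9:35 PM UTC on Nov 16.
Flight 2 lands earlier by 18 hours 16 minutes.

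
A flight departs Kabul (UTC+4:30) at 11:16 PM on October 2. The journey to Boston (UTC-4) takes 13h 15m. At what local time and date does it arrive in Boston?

4:01 AM on October 3

Convert departure to UTC: 11:16 PM − 4:30 = 6:46 PM UTC on Oct 2.
Add 13 hours and 15 minutes travel time → 8:01 AM UTC (Oct 3).
Boston is UTC−4:00, so local arrival = 8:01 AM − 4:00 = 4:01 AM on Oct 3.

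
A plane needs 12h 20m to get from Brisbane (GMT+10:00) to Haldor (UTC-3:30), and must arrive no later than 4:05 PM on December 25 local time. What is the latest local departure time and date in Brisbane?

5:15 PM on December 25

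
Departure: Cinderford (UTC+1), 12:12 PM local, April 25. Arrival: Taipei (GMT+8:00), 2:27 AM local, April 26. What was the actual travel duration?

7 hours 15 minutes

Departure in UTC: 12:12 PM − 1:00 = 11:12 AM on Apr 25.
Arrival in UTC: 2:27 AM − 8:00 = 6:27 PM on Apr 25.
Elapsed = 6:27 PM − 11:12 AM = 7 hours 15 minutes.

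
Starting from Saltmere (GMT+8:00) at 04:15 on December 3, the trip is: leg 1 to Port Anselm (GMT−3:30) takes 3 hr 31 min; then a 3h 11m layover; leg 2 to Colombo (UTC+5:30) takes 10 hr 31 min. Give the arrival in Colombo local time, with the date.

18:58 on December 3

Convert departure to UTC: 04:15 − 8:00 = 20:15 UTC on Dec 2.
Add 3 hours and 31 minutes leg 1 → 23:46 UTC.
Add 3 hours and 11 minutes layover in Port Anselm → 02:57 UTC (Dec 3).
Add 10 hours 31 minutes leg 2 → 13:28 UTC.
Colombo is UTC+5:30, so local arrival = 13:28 + 5:30 = 18:58 on Dec 3.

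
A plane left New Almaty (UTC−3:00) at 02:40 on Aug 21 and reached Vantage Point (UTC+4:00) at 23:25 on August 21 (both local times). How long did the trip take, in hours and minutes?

13 hours 45 minutes

Vantage Point is 7:00 ahead of New Almaty.
Clock-face elapsed time (ignoring zones) is 20 hours 45 minutes.
Actual elapsed = 20 hours 45 minutes − 7:00 = 13 hours 45 minutes.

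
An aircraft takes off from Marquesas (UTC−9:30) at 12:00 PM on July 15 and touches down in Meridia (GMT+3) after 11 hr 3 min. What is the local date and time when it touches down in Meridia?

11:33 AM on July 16

Meridia is 12:30 ahead of Marquesas.
After 11 hours 3 minutes it is 11:03 PM in Marquesas.
Shift by the zone difference: 11:03 PM + 12:30 = 11:33 AM on Jul 16 in Meridia.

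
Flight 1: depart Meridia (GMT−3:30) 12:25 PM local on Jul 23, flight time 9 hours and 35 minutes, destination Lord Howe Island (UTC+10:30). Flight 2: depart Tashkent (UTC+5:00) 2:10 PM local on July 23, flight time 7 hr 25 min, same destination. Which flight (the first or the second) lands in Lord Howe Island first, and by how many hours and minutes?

the second, by 8 hours 55 minutes

Flight 1 in UTC: 12:25 PM + 3:30 = 3:55 PM on Jul 23.
+9 hours and 35 minutes → arrive 1:30 AM UTC on Jul 24.
Flight 2 in UTC: 2:10 PM − 5:00 = 9:10 AM on Jul 23.
+7 hours and 25 minutes → arrive 4:35 PM UTC on Jul 23.
Flight 2 lands earlier by 8 hours 55 minutes.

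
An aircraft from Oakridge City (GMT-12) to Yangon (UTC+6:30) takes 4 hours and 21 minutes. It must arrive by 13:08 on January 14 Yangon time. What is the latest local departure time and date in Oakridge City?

Target arrival in UTC: 13:08 − 6:30 = 06:38 on Jan 14.
Subtract 4 hours 21 minutes → departure 02:17 UTC on Jan 14.
Oakridge City is UTC−12:00: 02:17 − 12:00 = 14:17 on Jan 13.

14:17 on January 13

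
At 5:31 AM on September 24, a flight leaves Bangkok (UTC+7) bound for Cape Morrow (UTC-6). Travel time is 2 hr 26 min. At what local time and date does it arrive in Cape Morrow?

Convert departure to UTC: 5:31 AM − 7:00 = 10:31 PM UTC on Sep 23.
Add 2 hours 26 minutes travel time → 12:57 AM UTC (Sep 24).
Cape Morrow is UTC−6:00, so local arrival = 12:57 AM − 6:00 = 6:57 PM on Sep 23.

6:57 PM on September 23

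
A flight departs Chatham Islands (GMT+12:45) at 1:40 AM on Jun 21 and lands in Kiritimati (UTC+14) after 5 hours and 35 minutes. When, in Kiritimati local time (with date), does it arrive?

Kiritimati is 1:15 ahead of Chatham Islands.
After 5 hours 35 minutes it is 7:15 AM in Chatham Islands.
Shift by the zone difference: 7:15 AM + 1:15 = 8:30 AM on Jun 21 in Kiritimati.

8:30 AM on June 21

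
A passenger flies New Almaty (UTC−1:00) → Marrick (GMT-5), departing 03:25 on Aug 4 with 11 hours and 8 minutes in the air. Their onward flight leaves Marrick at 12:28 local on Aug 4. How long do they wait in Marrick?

Convert departure to UTC: 03:25 + 1:00 = 04:25 UTC on Aug 4.
Add 11 hours 8 minutes flight time → 15:33 UTC.
Marrick is UTC−5:00, so local arrival = 15:33 − 5:00 = 10:33 on Aug 4.
Layover = 12:28 − 10:33 = 1 hour 55 minutes.

1 hour 55 minutes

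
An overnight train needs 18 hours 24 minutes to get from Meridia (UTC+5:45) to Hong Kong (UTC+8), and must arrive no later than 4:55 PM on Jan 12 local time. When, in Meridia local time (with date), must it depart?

8:16 PM on Jan 11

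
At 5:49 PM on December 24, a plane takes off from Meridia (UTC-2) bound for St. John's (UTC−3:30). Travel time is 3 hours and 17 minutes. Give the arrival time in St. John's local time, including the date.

St. John's is 1:30 behind Meridia.
After 3 hours and 17 minutes it is 9:06 PM in Meridia.
Shift by the zone difference: 9:06 PM − 1:30 = 7:36 PM on Dec 24 in St. John's.

7:36 PM on December 24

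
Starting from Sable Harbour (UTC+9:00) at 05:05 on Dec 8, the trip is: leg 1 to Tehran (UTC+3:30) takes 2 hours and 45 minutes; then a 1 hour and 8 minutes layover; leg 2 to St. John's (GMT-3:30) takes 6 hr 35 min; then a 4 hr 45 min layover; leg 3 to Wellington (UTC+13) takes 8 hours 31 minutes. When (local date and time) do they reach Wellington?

Convert departure to UTC: 05:05 − 9:00 = 20:05 UTC on Dec 7.
Add 2 hours and 45 minutes leg 1 → 22:50 UTC.
Add 1 hour and 8 minutes layover in Tehran → 23:58 UTC.
Add 6 hours 35 minutes leg 2 → 06:33 UTC (Dec 8).
Add 4 hours and 45 minutes layover in St. John's → 11:18 UTC.
Add 8 hours and 31 minutes leg 3 → 19:49 UTC.
Wellington is UTC+13:00, so local arrival = 19:49 + 13:00 = 08:49 on Dec 9.

08:49 on December 9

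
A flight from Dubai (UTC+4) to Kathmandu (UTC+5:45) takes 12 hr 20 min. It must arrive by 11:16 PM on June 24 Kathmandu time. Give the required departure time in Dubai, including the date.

Target arrival in UTC: 11:16 PM − 5:45 = 5:31 PM on Jun 24.
Subtract 12 hours 20 minutes → departure 5:11 AM UTC on Jun 24.
Dubai is UTC+4:00: 5:11 AM + 4:00 = 9:11 AM on Jun 24.

9:11 AM on Jun 24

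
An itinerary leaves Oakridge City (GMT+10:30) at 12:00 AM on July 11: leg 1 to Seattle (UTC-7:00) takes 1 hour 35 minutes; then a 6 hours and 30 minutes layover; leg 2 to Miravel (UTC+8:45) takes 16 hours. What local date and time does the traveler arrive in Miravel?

10:20 PM on July 11

Convert departure to UTC: 12:00 AM − 10:30 = 1:30 PM UTC on Jul 10.
Add 1 hour and 35 minutes leg 1 → 3:05 PM UTC.
Add 6 hours 30 minutes layover in Seattle → 9:35 PM UTC.
Add 16 hours leg 2 → 1:35 PM UTC (Jul 11).
Miravel is UTC+8:45, so local arrival = 1:35 PM + 8:45 = 10:20 PM on Jul 11.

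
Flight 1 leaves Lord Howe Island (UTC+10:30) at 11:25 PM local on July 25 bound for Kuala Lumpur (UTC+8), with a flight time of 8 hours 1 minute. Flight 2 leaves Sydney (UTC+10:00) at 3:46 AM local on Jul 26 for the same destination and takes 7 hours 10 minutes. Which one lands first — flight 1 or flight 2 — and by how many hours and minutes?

the first, by 4 hours

Flight 1 in UTC: 11:25 PM − 10:30 = 12:55 PM on Jul 25.
+8 hours 1 minute → arrive 8:56 PM UTC on Jul 25.
Flight 2 in UTC: 3:46 AM − 10:00 = 5:46 PM on Jul 25.
+7 hours and 10 minutes → arrive 12:56 AM UTC on Jul 26.
Flight 1 lands earlier by 4 hours.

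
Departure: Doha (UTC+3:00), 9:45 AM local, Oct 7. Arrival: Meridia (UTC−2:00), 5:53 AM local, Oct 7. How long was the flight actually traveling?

Departure in UTC: 9:45 AM − 3:00 = 6:45 AM on Oct 7.
Arrival in UTC: 5:53 AM + 2:00 = 7:53 AM on Oct 7.
Elapsed = 7:53 AM − 6:45 AM = 1 hour 8 minutes.

1 hour 8 minutes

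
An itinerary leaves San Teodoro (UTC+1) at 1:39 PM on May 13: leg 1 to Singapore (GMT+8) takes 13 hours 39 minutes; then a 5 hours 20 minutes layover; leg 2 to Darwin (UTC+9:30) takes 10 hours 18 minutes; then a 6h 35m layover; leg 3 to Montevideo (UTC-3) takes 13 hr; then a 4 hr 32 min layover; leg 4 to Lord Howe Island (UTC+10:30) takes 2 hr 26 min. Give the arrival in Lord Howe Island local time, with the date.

6:59 AM on May 16

Convert departure to UTC: 1:39 PM − 1:00 = 12:39 PM UTC on May 13.
Add 13 hours 39 minutes leg 1 → 2:18 AM UTC (May 14).
Add 5 hours 20 minutes layover in Singapore → 7:38 AM UTC.
Add 10 hours and 18 minutes leg 2 → 5:56 PM UTC.
Add 6 hours and 35 minutes layover in Darwin → 12:31 AM UTC (May 15).
Add 13 hours leg 3 → 1:31 PM UTC.
Add 4 hours and 32 minutes layover in Montevideo → 6:03 PM UTC.
Add 2 hours 26 minutes leg 4 → 8:29 PM UTC.
Lord Howe Island is UTC+10:30, so local arrival = 8:29 PM + 10:30 = 6:59 AM on May 16.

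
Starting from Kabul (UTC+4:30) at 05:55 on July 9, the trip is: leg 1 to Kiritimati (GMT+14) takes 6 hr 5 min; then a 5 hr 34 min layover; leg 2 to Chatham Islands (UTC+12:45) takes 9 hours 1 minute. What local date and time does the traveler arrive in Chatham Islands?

Convert departure to UTC: 05:55 − 4:30 = 01:25 UTC on Jul 9.
Add 6 hours 5 minutes leg 1 → 07:30 UTC.
Add 5 hours and 34 minutes layover in Kiritimati → 13:04 UTC.
Add 9 hours and 1 minute leg 2 → 22:05 UTC.
Chatham Islands is UTC+12:45, so local arrival = 22:05 + 12:45 = 10:50 on Jul 10.

10:50 on July 10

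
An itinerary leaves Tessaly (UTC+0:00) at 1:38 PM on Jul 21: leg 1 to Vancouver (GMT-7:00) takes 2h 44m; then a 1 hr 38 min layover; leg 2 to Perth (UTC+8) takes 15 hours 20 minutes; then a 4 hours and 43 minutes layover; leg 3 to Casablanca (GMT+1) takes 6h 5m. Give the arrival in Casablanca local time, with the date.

9:08 PM on July 22

Tessaly is at UTC+0, so departure is already 1:38 PM UTC on Jul 21.
Add 2 hours 44 minutes leg 1 → 4:22 PM UTC.
Add 1 hour 38 minutes layover in Vancouver → 6:00 PM UTC.
Add 15 hours 20 minutes leg 2 → 9:20 AM UTC (Jul 22).
Add 4 hours and 43 minutes layover in Perth → 2:03 PM UTC.
Add 6 hours and 5 minutes leg 3 → 8:08 PM UTC.
Casablanca is UTC+1:00, so local arrival = 8:08 PM + 1:00 = 9:08 PM on Jul 22.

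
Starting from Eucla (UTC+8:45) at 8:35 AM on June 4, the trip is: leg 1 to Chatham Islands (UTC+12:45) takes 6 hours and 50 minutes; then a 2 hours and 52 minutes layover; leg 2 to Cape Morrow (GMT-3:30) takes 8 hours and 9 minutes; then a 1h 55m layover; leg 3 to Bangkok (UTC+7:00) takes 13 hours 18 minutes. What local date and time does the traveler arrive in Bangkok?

Convert departure to UTC: 8:35 AM − 8:45 = 11:50 PM UTC on Jun 3.
Add 6 hours 50 minutes leg 1 → 6:40 AM UTC (Jun 4).
Add 2 hours 52 minutes layover in Chatham Islands → 9:32 AM UTC.
Add 8 hours 9 minutes leg 2 → 5:41 PM UTC.
Add 1 hour and 55 minutes layover in Cape Morrow → 7:36 PM UTC.
Add 13 hours and 18 minutes leg 3 → 8:54 AM UTC (Jun 5).
Bangkok is UTC+7:00, so local arrival = 8:54 AM + 7:00 = 3:54 PM on Jun 5.

3:54 PM on June 5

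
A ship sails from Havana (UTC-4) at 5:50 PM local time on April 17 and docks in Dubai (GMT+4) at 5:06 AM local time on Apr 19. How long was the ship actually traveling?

27 hours 16 minutes

Departure in UTC: 5:50 PM + 4:00 = 9:50 PM on Apr 17.
Arrival in UTC: 5:06 AM − 4:00 = 1:06 AM on Apr 19.
Elapsed = 1:06 AM − 9:50 PM (+2 days) = 27 hours 16 minutes.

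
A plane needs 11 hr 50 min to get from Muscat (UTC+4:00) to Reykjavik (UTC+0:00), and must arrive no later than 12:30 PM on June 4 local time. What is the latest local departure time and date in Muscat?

Target arrival is already UTC: 12:30 PM on Jun 4.
Subtract 11 hours and 50 minutes → departure 12:40 AM UTC on Jun 4.
Muscat is UTC+4:00: 12:40 AM + 4:00 = 4:40 AM on Jun 4.

4:40 AM on June 4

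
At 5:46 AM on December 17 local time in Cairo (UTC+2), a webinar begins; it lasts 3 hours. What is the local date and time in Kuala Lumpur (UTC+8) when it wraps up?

2:46 PM on December 17

Kuala Lumpur is 6:00 ahead of Cairo.
After 3 hours it is 8:46 AM in Cairo.
Shift by the zone difference: 8:46 AM + 6:00 = 2:46 PM on Dec 17 in Kuala Lumpur.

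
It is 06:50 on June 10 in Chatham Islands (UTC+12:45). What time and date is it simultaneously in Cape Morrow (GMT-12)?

Cape Morrow is 24:45 behind Chatham Islands.
Shift by the zone difference: 06:50 − 24:45 = 06:05 on Jun 9 in Cape Morrow.

06:05 on June 9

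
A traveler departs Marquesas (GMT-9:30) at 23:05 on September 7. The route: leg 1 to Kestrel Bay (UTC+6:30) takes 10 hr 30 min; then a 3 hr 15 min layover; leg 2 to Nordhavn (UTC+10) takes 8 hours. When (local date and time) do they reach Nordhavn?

16:20 on Sep 9

Convert departure to UTC: 23:05 + 9:30 = 08:35 UTC on Sep 8.
Add 10 hours 30 minutes leg 1 → 19:05 UTC.
Add 3 hours and 15 minutes layover in Kestrel Bay → 22:20 UTC.
Add 8 hours leg 2 → 06:20 UTC (Sep 9).
Nordhavn is UTC+10:00, so local arrival = 06:20 + 10:00 = 16:20 on Sep 9.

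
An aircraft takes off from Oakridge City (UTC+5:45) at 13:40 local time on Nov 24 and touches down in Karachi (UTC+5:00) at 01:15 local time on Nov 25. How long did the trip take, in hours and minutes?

Departure in UTC: 13:40 − 5:45 = 07:55 on Nov 24.
Arrival in UTC: 01:15 − 5:00 = 20:15 on Nov 24.
Elapsed = 20:15 − 07:55 = 12 hours 20 minutes.

12 hours 20 minutes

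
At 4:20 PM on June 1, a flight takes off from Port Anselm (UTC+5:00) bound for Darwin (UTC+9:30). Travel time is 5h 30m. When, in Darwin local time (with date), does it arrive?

2:20 AM on June 2

Convert departure to UTC: 4:20 PM − 5:00 = 11:20 AM UTC on Jun 1.
Add 5 hours 30 minutes travel time → 4:50 PM UTC.
Darwin is UTC+9:30, so local arrival = 4:50 PM + 9:30 = 2:20 AM on Jun 2.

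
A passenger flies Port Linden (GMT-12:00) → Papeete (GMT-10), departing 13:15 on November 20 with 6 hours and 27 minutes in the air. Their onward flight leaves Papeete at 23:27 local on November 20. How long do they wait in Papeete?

1 hour 45 minutes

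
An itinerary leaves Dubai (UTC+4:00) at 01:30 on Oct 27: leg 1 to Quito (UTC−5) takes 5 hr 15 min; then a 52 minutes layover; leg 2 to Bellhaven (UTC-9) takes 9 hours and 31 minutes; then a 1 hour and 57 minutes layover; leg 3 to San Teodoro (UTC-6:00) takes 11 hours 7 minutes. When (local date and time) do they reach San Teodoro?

20:12 on October 27

Convert departure to UTC: 01:30 − 4:00 = 21:30 UTC on Oct 26.
Add 5 hours 15 minutes leg 1 → 02:45 UTC (Oct 27).
Add 52 minutes layover in Quito → 03:37 UTC.
Add 9 hours and 31 minutes leg 2 → 13:08 UTC.
Add 1 hour 57 minutes layover in Bellhaven → 15:05 UTC.
Add 11 hours 7 minutes leg 3 → 02:12 UTC (Oct 28).
San Teodoro is UTC−6:00, so local arrival = 02:12 − 6:00 = 20:12 on Oct 27.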